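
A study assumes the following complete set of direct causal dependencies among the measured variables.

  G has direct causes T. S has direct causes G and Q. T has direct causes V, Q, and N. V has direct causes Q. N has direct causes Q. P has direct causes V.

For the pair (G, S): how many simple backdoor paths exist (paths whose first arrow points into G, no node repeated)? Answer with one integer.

3

A backdoor path from G to S is any simple undirected path whose first edge points into G (i.e. leaves G via a parent).
Parents of G: {T}.
Enumerating:
  P1: G <- T <- Q -> S
  P2: G <- T <- V <- Q -> S
  P3: G <- T <- N <- Q -> S
That exhausts the simple backdoor paths. Count: 3.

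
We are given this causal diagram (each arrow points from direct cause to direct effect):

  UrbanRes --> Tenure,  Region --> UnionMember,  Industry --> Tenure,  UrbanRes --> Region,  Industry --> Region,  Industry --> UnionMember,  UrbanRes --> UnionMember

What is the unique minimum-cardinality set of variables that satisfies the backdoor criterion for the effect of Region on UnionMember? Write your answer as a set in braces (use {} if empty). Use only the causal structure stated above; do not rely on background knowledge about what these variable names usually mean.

Variables eligible for adjustment (non-descendants of Region, excluding Region and UnionMember): {Industry, Tenure, UrbanRes}.
Backdoor paths from Region to UnionMember:
  P1: Region <- Industry -> Tenure <- UrbanRes -> UnionMember
  P2: Region <- Industry -> UnionMember
  P3: Region <- UrbanRes -> Tenure <- Industry -> UnionMember
  P4: Region <- UrbanRes -> UnionMember
The empty set is not sufficient: P2 (Region <- Industry -> UnionMember) has no collider blocking it and no conditioned non-collider, so it is open.
Try {Industry, UrbanRes}:
  P1: blocked at fork node Industry ∈ conditioning set.
  P2: blocked at fork node Industry ∈ conditioning set.
  P3: blocked at fork node UrbanRes ∈ conditioning set.
  P4: blocked at fork node UrbanRes ∈ conditioning set.
{Industry, UrbanRes} contains no descendant of Region and blocks every backdoor path.
Every element of {Industry, UrbanRes} is needed (dropping Industry leaves P2 open; dropping UrbanRes leaves P4 open), so no proper subset is valid.
Among all size-2 subsets of the eligible variables, only {Industry, UrbanRes} blocks every backdoor path, so it is the unique smallest valid adjustment set.

{Industry, UrbanRes}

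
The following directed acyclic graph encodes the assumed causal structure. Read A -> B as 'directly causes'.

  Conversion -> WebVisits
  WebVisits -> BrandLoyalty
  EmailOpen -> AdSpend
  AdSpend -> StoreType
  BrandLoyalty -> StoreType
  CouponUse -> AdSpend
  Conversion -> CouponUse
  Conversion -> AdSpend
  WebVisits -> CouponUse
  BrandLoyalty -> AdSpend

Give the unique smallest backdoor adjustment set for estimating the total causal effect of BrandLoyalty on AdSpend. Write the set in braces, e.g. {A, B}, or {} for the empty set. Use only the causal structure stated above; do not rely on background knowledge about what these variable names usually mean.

Variables eligible for adjustment (non-descendants of BrandLoyalty, excluding BrandLoyalty and AdSpend): {Conversion, CouponUse, EmailOpen, WebVisits}.
Backdoor paths from BrandLoyalty to AdSpend:
  P1: BrandLoyalty <- WebVisits <- Conversion -> CouponUse -> AdSpend
  P2: BrandLoyalty <- WebVisits <- Conversion -> AdSpend
  P3: BrandLoyalty <- WebVisits -> CouponUse <- Conversion -> AdSpend
  P4: BrandLoyalty <- WebVisits -> CouponUse -> AdSpend
The empty set is not sufficient: P1 (BrandLoyalty <- WebVisits <- Conversion -> CouponUse -> AdSpend) has no collider blocking it and no conditioned non-collider, so it is open.
Try {WebVisits}:
  P1: blocked at chain node WebVisits ∈ conditioning set.
  P2: blocked at chain node WebVisits ∈ conditioning set.
  P3: blocked at fork node WebVisits ∈ conditioning set.
  P4: blocked at fork node WebVisits ∈ conditioning set.
{WebVisits} contains no descendant of BrandLoyalty and blocks every backdoor path.
No other singleton works — e.g. {Conversion} leaves P4 open — so {WebVisits} is the unique smallest valid adjustment set.

{WebVisits}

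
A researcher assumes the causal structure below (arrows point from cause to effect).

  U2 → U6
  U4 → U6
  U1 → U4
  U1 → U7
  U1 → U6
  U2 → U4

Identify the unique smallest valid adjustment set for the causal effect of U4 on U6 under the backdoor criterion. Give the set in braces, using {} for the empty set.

{U1, U2}

Variables eligible for adjustment (non-descendants of U4, excluding U4 and U6): {U1, U2, U7}.
Backdoor paths from U4 to U6:
  P1: U4 <- U1 -> U6
  P2: U4 <- U2 -> U6
The empty set is not sufficient: P1 (U4 <- U1 -> U6) has no collider blocking it and no conditioned non-collider, so it is open.
Try {U1, U2}:
  P1: blocked at fork node U1 ∈ conditioning set.
  P2: blocked at fork node U2 ∈ conditioning set.
{U1, U2} contains no descendant of U4 and blocks every backdoor path.
Every element of {U1, U2} is needed (dropping U1 leaves P1 open; dropping U2 leaves P2 open), so no proper subset is valid.
Among all size-2 subsets of the eligible variables, only {U1, U2} blocks every backdoor path, so it is the unique smallest valid adjustment set.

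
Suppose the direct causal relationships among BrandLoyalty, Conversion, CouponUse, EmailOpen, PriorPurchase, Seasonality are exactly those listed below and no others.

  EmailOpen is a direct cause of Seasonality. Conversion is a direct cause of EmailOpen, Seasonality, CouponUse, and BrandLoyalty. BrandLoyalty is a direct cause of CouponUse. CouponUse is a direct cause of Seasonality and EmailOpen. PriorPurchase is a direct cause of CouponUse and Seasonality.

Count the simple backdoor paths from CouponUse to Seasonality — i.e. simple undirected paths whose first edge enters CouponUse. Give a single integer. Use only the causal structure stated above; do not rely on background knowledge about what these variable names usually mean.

A backdoor path from CouponUse to Seasonality is any simple undirected path whose first edge points into CouponUse (i.e. leaves CouponUse via a parent).
Parents of CouponUse: {BrandLoyalty, Conversion, PriorPurchase}.
Enumerating:
  P1: CouponUse <- Conversion -> EmailOpen -> Seasonality
  P2: CouponUse <- Conversion -> Seasonality
  P3: CouponUse <- PriorPurchase -> Seasonality
  P4: CouponUse <- BrandLoyalty <- Conversion -> EmailOpen -> Seasonality
  P5: CouponUse <- BrandLoyalty <- Conversion -> Seasonality
That exhausts the simple backdoor paths. Count: 5.

5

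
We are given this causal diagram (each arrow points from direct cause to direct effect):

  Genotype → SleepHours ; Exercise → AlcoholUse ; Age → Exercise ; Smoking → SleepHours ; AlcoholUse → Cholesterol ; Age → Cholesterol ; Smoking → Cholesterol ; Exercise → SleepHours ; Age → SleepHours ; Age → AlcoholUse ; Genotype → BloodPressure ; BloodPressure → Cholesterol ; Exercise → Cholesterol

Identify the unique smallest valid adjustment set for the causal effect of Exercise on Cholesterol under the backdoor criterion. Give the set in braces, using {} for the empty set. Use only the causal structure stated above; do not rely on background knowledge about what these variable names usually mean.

Variables eligible for adjustment (non-descendants of Exercise, excluding Exercise and Cholesterol): {Age, BloodPressure, Genotype, Smoking}.
Backdoor paths from Exercise to Cholesterol:
  P1: Exercise <- Age -> AlcoholUse -> Cholesterol
  P2: Exercise <- Age -> SleepHours <- Genotype -> BloodPressure -> Cholesterol
  P3: Exercise <- Age -> SleepHours <- Smoking -> Cholesterol
  P4: Exercise <- Age -> Cholesterol
The empty set is not sufficient: P1 (Exercise <- Age -> AlcoholUse -> Cholesterol) has no collider blocking it and no conditioned non-collider, so it is open.
Try {Age}:
  P1: blocked at fork node Age ∈ conditioning set.
  P2: blocked at fork node Age ∈ conditioning set.
  P3: blocked at fork node Age ∈ conditioning set.
  P4: blocked at fork node Age ∈ conditioning set.
{Age} contains no descendant of Exercise and blocks every backdoor path.
No other singleton works — e.g. {Genotype} leaves P1 open — so {Age} is the unique smallest valid adjustment set.

{Age}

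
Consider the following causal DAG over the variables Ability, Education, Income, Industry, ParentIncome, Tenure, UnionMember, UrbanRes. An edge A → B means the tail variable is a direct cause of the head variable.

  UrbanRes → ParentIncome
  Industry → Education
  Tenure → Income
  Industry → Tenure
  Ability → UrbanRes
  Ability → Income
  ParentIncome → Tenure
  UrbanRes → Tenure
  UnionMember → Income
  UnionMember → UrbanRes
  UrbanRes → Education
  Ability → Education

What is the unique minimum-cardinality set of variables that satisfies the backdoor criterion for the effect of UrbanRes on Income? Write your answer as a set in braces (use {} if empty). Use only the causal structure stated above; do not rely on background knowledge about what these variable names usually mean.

Variables eligible for adjustment (non-descendants of UrbanRes, excluding UrbanRes and Income): {Ability, Industry, UnionMember}.
Backdoor paths from UrbanRes to Income:
  P1: UrbanRes <- UnionMember -> Income
  P2: UrbanRes <- Ability -> Education <- Industry -> Tenure -> Income
  P3: UrbanRes <- Ability -> Income
The empty set is not sufficient: P1 (UrbanRes <- UnionMember -> Income) has no collider blocking it and no conditioned non-collider, so it is open.
Try {Ability, UnionMember}:
  P1: blocked at fork node UnionMember ∈ conditioning set.
  P2: blocked at fork node Ability ∈ conditioning set.
  P3: blocked at fork node Ability ∈ conditioning set.
{Ability, UnionMember} contains no descendant of UrbanRes and blocks every backdoor path.
Every element of {Ability, UnionMember} is needed (dropping Ability leaves P3 open; dropping UnionMember leaves P1 open), so no proper subset is valid.
Among all size-2 subsets of the eligible variables, only {Ability, UnionMember} blocks every backdoor path, so it is the unique smallest valid adjustment set.

{Ability, UnionMember}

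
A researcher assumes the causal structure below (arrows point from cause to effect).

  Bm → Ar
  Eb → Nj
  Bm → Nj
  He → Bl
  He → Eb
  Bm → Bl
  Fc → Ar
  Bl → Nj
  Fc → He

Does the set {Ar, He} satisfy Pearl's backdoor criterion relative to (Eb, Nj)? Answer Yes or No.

Yes

Backdoor paths from Eb to Nj (paths whose first edge points into Eb):
  P1: Eb <- He <- Fc -> Ar <- Bm -> Bl -> Nj
  P2: Eb <- He <- Fc -> Ar <- Bm -> Nj
  P3: Eb <- He -> Bl <- Bm -> Nj
  P4: Eb <- He -> Bl -> Nj
Condition 1 (no descendant of Eb in the set): holds — descendants of Eb are {Nj}; none are in {Ar, He}.
Condition 2 (every backdoor path blocked by {Ar, He}):
  P1: blocked at chain node He ∈ conditioning set.
  P2: blocked at chain node He ∈ conditioning set.
  P3: blocked at fork node He ∈ conditioning set.
  P4: blocked at fork node He ∈ conditioning set.
{Ar, He} satisfies the backdoor criterion.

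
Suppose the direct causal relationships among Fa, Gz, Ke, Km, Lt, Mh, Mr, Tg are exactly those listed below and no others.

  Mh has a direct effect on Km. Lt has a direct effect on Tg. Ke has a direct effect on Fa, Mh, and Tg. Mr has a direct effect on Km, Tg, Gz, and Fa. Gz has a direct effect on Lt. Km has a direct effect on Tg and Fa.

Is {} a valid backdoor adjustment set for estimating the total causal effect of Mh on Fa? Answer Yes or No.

Backdoor paths from Mh to Fa (paths whose first edge points into Mh):
  P1: Mh <- Ke -> Fa
  P2: Mh <- Ke -> Tg <- Mr -> Km -> Fa
  P3: Mh <- Ke -> Tg <- Mr -> Fa
  P4: Mh <- Ke -> Tg <- Km <- Mr -> Fa
  P5: Mh <- Ke -> Tg <- Km -> Fa
  P6: Mh <- Ke -> Tg <- Lt <- Gz <- Mr -> Km -> Fa
  P7: Mh <- Ke -> Tg <- Lt <- Gz <- Mr -> Fa
Condition 1 (no descendant of Mh in the set): holds — descendants of Mh are {Fa, Km, Tg}; none are in {}.
Condition 2 (every backdoor path blocked by {}):
  P1: open — no interior node is in the conditioning set.
  P2: blocked at collider Tg (neither it nor any descendant is in the conditioning set).
  P3: blocked at collider Tg (neither it nor any descendant is in the conditioning set).
  P4: blocked at collider Tg (neither it nor any descendant is in the conditioning set).
  P5: blocked at collider Tg (neither it nor any descendant is in the conditioning set).
  P6: blocked at collider Tg (neither it nor any descendant is in the conditioning set).
  P7: blocked at collider Tg (neither it nor any descendant is in the conditioning set).
{} does not satisfy the backdoor criterion.

No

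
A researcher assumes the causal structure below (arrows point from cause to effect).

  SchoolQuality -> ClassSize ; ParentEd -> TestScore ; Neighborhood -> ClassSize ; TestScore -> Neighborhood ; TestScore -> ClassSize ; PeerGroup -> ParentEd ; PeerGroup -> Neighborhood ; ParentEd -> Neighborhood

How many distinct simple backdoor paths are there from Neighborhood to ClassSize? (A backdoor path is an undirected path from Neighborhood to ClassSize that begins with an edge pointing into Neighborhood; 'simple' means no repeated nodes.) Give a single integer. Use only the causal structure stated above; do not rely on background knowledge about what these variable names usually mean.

3

A backdoor path from Neighborhood to ClassSize is any simple undirected path whose first edge points into Neighborhood (i.e. leaves Neighborhood via a parent).
Parents of Neighborhood: {ParentEd, PeerGroup, TestScore}.
Enumerating:
  P1: Neighborhood <- PeerGroup -> ParentEd -> TestScore -> ClassSize
  P2: Neighborhood <- ParentEd -> TestScore -> ClassSize
  P3: Neighborhood <- TestScore -> ClassSize
That exhausts the simple backdoor paths. Count: 3.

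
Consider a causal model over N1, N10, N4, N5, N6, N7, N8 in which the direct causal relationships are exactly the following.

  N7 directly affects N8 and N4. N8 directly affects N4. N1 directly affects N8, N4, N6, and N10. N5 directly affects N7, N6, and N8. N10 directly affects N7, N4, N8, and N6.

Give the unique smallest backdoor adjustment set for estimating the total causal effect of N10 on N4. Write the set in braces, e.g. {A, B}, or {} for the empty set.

{N1}

Variables eligible for adjustment (non-descendants of N10, excluding N10 and N4): {N1, N5}.
Backdoor paths from N10 to N4:
  P1: N10 <- N1 -> N6 <- N5 -> N7 -> N8 -> N4
  P2: N10 <- N1 -> N6 <- N5 -> N7 -> N4
  P3: N10 <- N1 -> N6 <- N5 -> N8 <- N7 -> N4
  P4: N10 <- N1 -> N6 <- N5 -> N8 -> N4
  P5: N10 <- N1 -> N8 <- N5 -> N7 -> N4
  P6: N10 <- N1 -> N8 <- N7 -> N4
  P7: N10 <- N1 -> N8 -> N4
  P8: N10 <- N1 -> N4
The empty set is not sufficient: P7 (N10 <- N1 -> N8 -> N4) has no collider blocking it and no conditioned non-collider, so it is open.
Try {N1}:
  P1: blocked at fork node N1 ∈ conditioning set.
  P2: blocked at fork node N1 ∈ conditioning set.
  P3: blocked at fork node N1 ∈ conditioning set.
  P4: blocked at fork node N1 ∈ conditioning set.
  P5: blocked at fork node N1 ∈ conditioning set.
  P6: blocked at fork node N1 ∈ conditioning set.
  P7: blocked at fork node N1 ∈ conditioning set.
  P8: blocked at fork node N1 ∈ conditioning set.
{N1} contains no descendant of N10 and blocks every backdoor path.
No other singleton works — e.g. {N5} leaves P7 open — so {N1} is the unique smallest valid adjustment set.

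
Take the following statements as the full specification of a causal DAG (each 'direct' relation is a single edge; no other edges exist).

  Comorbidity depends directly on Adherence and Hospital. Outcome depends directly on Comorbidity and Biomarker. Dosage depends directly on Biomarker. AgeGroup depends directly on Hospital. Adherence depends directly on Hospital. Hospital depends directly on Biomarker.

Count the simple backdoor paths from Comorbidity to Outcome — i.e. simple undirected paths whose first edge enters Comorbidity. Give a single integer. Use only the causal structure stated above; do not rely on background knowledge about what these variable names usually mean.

A backdoor path from Comorbidity to Outcome is any simple undirected path whose first edge points into Comorbidity (i.e. leaves Comorbidity via a parent).
Parents of Comorbidity: {Adherence, Hospital}.
Enumerating:
  P1: Comorbidity <- Hospital <- Biomarker -> Outcome
  P2: Comorbidity <- Adherence <- Hospital <- Biomarker -> Outcome
That exhausts the simple backdoor paths. Count: 2.

2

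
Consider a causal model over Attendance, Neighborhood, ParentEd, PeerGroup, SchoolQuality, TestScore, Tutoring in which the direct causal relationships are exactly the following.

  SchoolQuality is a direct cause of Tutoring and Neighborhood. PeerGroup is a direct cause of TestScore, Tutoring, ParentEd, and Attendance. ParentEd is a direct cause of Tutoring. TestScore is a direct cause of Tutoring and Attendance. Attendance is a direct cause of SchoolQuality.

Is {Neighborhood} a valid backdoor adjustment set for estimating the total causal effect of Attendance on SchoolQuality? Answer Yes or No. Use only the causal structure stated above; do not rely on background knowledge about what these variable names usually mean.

No

Backdoor paths from Attendance to SchoolQuality (paths whose first edge points into Attendance):
  P1: Attendance <- PeerGroup -> TestScore -> Tutoring <- SchoolQuality
  P2: Attendance <- PeerGroup -> ParentEd -> Tutoring <- SchoolQuality
  P3: Attendance <- PeerGroup -> Tutoring <- SchoolQuality
  P4: Attendance <- TestScore <- PeerGroup -> ParentEd -> Tutoring <- SchoolQuality
  P5: Attendance <- TestScore <- PeerGroup -> Tutoring <- SchoolQuality
  P6: Attendance <- TestScore -> Tutoring <- SchoolQuality
Condition 1 (no descendant of Attendance in the set): FAILS — Neighborhood is a descendant of Attendance.
Condition 2 (every backdoor path blocked by {Neighborhood}):
  P1: blocked at collider Tutoring (neither it nor any descendant is in the conditioning set).
  P2: blocked at collider Tutoring (neither it nor any descendant is in the conditioning set).
  P3: blocked at collider Tutoring (neither it nor any descendant is in the conditioning set).
  P4: blocked at collider Tutoring (neither it nor any descendant is in the conditioning set).
  P5: blocked at collider Tutoring (neither it nor any descendant is in the conditioning set).
  P6: blocked at collider Tutoring (neither it nor any descendant is in the conditioning set).
{Neighborhood} does not satisfy the backdoor criterion.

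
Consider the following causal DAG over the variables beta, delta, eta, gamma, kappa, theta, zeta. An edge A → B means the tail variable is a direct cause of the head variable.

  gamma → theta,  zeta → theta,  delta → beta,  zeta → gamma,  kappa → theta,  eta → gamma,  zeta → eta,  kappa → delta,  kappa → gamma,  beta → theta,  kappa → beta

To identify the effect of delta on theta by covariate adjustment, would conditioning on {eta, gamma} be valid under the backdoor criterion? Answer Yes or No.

No

Backdoor paths from delta to theta (paths whose first edge points into delta):
  P1: delta <- kappa -> gamma <- zeta -> theta
  P2: delta <- kappa -> gamma <- eta <- zeta -> theta
  P3: delta <- kappa -> gamma -> theta
  P4: delta <- kappa -> beta -> theta
  P5: delta <- kappa -> theta
Condition 1 (no descendant of delta in the set): holds — descendants of delta are {beta, theta}; none are in {eta, gamma}.
Condition 2 (every backdoor path blocked by {eta, gamma}):
  P1: open — collider(s) gamma are conditioned on (or have a conditioned descendant) and no non-collider on the path is in the set.
  P2: blocked at chain node eta ∈ conditioning set.
  P3: blocked at chain node gamma ∈ conditioning set.
  P4: open — no interior node is in the conditioning set.
  P5: open — no interior node is in the conditioning set.
{eta, gamma} does not satisfy the backdoor criterion.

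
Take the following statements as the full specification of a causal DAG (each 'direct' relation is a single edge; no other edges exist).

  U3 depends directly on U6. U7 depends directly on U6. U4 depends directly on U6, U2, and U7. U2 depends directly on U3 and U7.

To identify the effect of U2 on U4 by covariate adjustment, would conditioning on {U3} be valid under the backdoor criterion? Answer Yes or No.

Backdoor paths from U2 to U4 (paths whose first edge points into U2):
  P1: U2 <- U3 <- U6 -> U7 -> U4
  P2: U2 <- U3 <- U6 -> U4
  P3: U2 <- U7 <- U6 -> U4
  P4: U2 <- U7 -> U4
Condition 1 (no descendant of U2 in the set): holds — descendants of U2 are {U4}; none are in {U3}.
Condition 2 (every backdoor path blocked by {U3}):
  P1: blocked at chain node U3 ∈ conditioning set.
  P2: blocked at chain node U3 ∈ conditioning set.
  P3: open — no interior node is in the conditioning set.
  P4: open — no interior node is in the conditioning set.
{U3} does not satisfy the backdoor criterion.

No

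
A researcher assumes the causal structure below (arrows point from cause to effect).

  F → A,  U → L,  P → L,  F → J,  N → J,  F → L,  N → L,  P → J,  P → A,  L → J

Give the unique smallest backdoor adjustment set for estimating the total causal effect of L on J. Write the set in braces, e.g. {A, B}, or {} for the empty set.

{F, N, P}

Variables eligible for adjustment (non-descendants of L, excluding L and J): {A, F, N, P, U}.
Backdoor paths from L to J:
  P1: L <- N -> J
  P2: L <- F -> J
  P3: L <- F -> A <- P -> J
  P4: L <- P -> J
  P5: L <- P -> A <- F -> J
The empty set is not sufficient: P1 (L <- N -> J) has no collider blocking it and no conditioned non-collider, so it is open.
Try {F, N, P}:
  P1: blocked at fork node N ∈ conditioning set.
  P2: blocked at fork node F ∈ conditioning set.
  P3: blocked at fork node F ∈ conditioning set.
  P4: blocked at fork node P ∈ conditioning set.
  P5: blocked at fork node P ∈ conditioning set.
{F, N, P} contains no descendant of L and blocks every backdoor path.
Every element of {F, N, P} is needed (dropping F leaves P2 open; dropping N leaves P1 open; dropping P leaves P4 open), so no proper subset is valid.
Among all size-3 subsets of the eligible variables, only {F, N, P} blocks every backdoor path, so it is the unique smallest valid adjustment set.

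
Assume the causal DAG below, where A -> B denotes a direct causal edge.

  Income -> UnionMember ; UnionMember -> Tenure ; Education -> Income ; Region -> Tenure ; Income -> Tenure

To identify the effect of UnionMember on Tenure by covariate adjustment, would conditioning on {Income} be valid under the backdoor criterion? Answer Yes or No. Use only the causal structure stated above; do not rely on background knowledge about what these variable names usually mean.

Backdoor paths from UnionMember to Tenure (paths whose first edge points into UnionMember):
  P1: UnionMember <- Income -> Tenure
Condition 1 (no descendant of UnionMember in the set): holds — descendants of UnionMember are {Tenure}; none are in {Income}.
Condition 2 (every backdoor path blocked by {Income}):
  P1: blocked at fork node Income ∈ conditioning set.
{Income} satisfies the backdoor criterion.

Yes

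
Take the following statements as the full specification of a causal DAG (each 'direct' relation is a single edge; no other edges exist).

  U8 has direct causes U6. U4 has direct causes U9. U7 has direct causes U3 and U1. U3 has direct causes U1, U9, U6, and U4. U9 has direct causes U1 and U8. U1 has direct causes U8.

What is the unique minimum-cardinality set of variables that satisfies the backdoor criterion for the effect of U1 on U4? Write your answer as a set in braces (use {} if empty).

Variables eligible for adjustment (non-descendants of U1, excluding U1 and U4): {U6, U8}.
Backdoor paths from U1 to U4:
  P1: U1 <- U8 <- U6 -> U3 <- U9 -> U4
  P2: U1 <- U8 <- U6 -> U3 <- U4
  P3: U1 <- U8 -> U9 -> U4
  P4: U1 <- U8 -> U9 -> U3 <- U4
The empty set is not sufficient: P3 (U1 <- U8 -> U9 -> U4) has no collider blocking it and no conditioned non-collider, so it is open.
Try {U8}:
  P1: blocked at chain node U8 ∈ conditioning set.
  P2: blocked at chain node U8 ∈ conditioning set.
  P3: blocked at fork node U8 ∈ conditioning set.
  P4: blocked at fork node U8 ∈ conditioning set.
{U8} contains no descendant of U1 and blocks every backdoor path.
No other singleton works — e.g. {U6} leaves P3 open — so {U8} is the unique smallest valid adjustment set.

{U8}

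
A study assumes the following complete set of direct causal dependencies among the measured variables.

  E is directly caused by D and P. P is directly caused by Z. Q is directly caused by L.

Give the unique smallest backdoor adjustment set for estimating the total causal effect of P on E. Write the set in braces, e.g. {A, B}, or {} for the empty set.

{}

Variables eligible for adjustment (non-descendants of P, excluding P and E): {D, L, Q, Z}.
Backdoor paths from P to E:
  (none)
With no backdoor paths the empty set already satisfies the criterion, and it is trivially minimal.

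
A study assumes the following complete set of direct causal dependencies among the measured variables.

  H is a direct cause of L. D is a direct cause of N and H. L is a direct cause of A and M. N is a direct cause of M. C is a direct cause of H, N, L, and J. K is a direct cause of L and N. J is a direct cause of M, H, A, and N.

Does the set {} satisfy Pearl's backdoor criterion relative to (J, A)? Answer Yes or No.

Backdoor paths from J to A (paths whose first edge points into J):
  P1: J <- C -> N <- D -> H -> L -> A
  P2: J <- C -> N <- K -> L -> A
  P3: J <- C -> N -> M <- L -> A
  P4: J <- C -> H <- D -> N <- K -> L -> A
  P5: J <- C -> H <- D -> N -> M <- L -> A
  P6: J <- C -> H -> L -> A
  P7: J <- C -> L -> A
Condition 1 (no descendant of J in the set): holds — descendants of J are {A, H, L, M, N}; none are in {}.
Condition 2 (every backdoor path blocked by {}):
  P1: blocked at collider N (neither it nor any descendant is in the conditioning set).
  P2: blocked at collider N (neither it nor any descendant is in the conditioning set).
  P3: blocked at collider M (neither it nor any descendant is in the conditioning set).
  P4: blocked at collider H (neither it nor any descendant is in the conditioning set).
  P5: blocked at collider H (neither it nor any descendant is in the conditioning set).
  P6: open — no interior node is in the conditioning set.
  P7: open — no interior node is in the conditioning set.
{} does not satisfy the backdoor criterion.

No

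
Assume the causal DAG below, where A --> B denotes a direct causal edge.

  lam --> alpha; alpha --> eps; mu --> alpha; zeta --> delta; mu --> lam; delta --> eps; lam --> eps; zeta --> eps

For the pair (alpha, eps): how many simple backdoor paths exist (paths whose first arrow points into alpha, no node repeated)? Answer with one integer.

A backdoor path from alpha to eps is any simple undirected path whose first edge points into alpha (i.e. leaves alpha via a parent).
Parents of alpha: {lam, mu}.
Enumerating:
  P1: alpha <- mu -> lam -> eps
  P2: alpha <- lam -> eps
That exhausts the simple backdoor paths. Count: 2.

2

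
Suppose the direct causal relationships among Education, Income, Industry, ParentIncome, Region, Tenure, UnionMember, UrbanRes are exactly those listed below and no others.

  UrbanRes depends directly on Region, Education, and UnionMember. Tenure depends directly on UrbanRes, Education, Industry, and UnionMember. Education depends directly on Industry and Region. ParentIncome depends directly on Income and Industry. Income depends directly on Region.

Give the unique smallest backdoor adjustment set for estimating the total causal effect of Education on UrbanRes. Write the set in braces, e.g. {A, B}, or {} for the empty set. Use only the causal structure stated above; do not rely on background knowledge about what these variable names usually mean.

Variables eligible for adjustment (non-descendants of Education, excluding Education and UrbanRes): {Income, Industry, ParentIncome, Region, UnionMember}.
Backdoor paths from Education to UrbanRes:
  P1: Education <- Industry -> Tenure <- UnionMember -> UrbanRes
  P2: Education <- Industry -> Tenure <- UrbanRes
  P3: Education <- Industry -> ParentIncome <- Income <- Region -> UrbanRes
  P4: Education <- Region -> Income -> ParentIncome <- Industry -> Tenure <- UnionMember -> UrbanRes
  P5: Education <- Region -> Income -> ParentIncome <- Industry -> Tenure <- UrbanRes
  P6: Education <- Region -> UrbanRes
The empty set is not sufficient: P6 (Education <- Region -> UrbanRes) has no collider blocking it and no conditioned non-collider, so it is open.
Try {Region}:
  P1: blocked at collider Tenure (neither it nor any descendant is in the conditioning set).
  P2: blocked at collider Tenure (neither it nor any descendant is in the conditioning set).
  P3: blocked at collider ParentIncome (neither it nor any descendant is in the conditioning set).
  P4: blocked at fork node Region ∈ conditioning set.
  P5: blocked at fork node Region ∈ conditioning set.
  P6: blocked at fork node Region ∈ conditioning set.
{Region} contains no descendant of Education and blocks every backdoor path.
No other singleton works — e.g. {Industry} leaves P6 open — so {Region} is the unique smallest valid adjustment set.

{Region}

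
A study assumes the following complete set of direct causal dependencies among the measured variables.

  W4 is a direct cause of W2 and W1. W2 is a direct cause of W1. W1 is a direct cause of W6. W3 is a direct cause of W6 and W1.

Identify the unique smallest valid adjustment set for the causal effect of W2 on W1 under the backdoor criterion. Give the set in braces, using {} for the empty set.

{W4}

Variables eligible for adjustment (non-descendants of W2, excluding W2 and W1): {W3, W4}.
Backdoor paths from W2 to W1:
  P1: W2 <- W4 -> W1
The empty set is not sufficient: P1 (W2 <- W4 -> W1) has no collider blocking it and no conditioned non-collider, so it is open.
Try {W4}:
  P1: blocked at fork node W4 ∈ conditioning set.
{W4} contains no descendant of W2 and blocks every backdoor path.
No other singleton works — e.g. {W3} leaves P1 open — so {W4} is the unique smallest valid adjustment set.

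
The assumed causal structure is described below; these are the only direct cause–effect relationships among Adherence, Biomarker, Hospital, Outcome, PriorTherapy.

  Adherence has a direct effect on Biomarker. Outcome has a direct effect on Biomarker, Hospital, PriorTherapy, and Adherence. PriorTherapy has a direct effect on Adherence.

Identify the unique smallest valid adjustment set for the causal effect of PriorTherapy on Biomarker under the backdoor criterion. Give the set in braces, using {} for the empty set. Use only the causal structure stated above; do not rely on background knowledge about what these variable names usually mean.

{Outcome}

Variables eligible for adjustment (non-descendants of PriorTherapy, excluding PriorTherapy and Biomarker): {Hospital, Outcome}.
Backdoor paths from PriorTherapy to Biomarker:
  P1: PriorTherapy <- Outcome -> Adherence -> Biomarker
  P2: PriorTherapy <- Outcome -> Biomarker
The empty set is not sufficient: P1 (PriorTherapy <- Outcome -> Adherence -> Biomarker) has no collider blocking it and no conditioned non-collider, so it is open.
Try {Outcome}:
  P1: blocked at fork node Outcome ∈ conditioning set.
  P2: blocked at fork node Outcome ∈ conditioning set.
{Outcome} contains no descendant of PriorTherapy and blocks every backdoor path.
No other singleton works — e.g. {Hospital} leaves P1 open — so {Outcome} is the unique smallest valid adjustment set.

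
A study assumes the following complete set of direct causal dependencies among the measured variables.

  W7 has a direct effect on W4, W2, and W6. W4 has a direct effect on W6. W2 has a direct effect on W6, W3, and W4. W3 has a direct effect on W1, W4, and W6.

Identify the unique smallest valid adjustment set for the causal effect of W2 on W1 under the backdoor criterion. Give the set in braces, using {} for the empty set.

{}

Variables eligible for adjustment (non-descendants of W2, excluding W2 and W1): {W7}.
Backdoor paths from W2 to W1:
  P1: W2 <- W7 -> W4 <- W3 -> W1
  P2: W2 <- W7 -> W4 -> W6 <- W3 -> W1
  P3: W2 <- W7 -> W6 <- W3 -> W1
  P4: W2 <- W7 -> W6 <- W4 <- W3 -> W1
Each backdoor path contains an unconditioned collider, so every path is already blocked with the empty conditioning set:
  P1: blocked at collider W4 (neither it nor any descendant is in the conditioning set).
  P2: blocked at collider W6 (neither it nor any descendant is in the conditioning set).
  P3: blocked at collider W6 (neither it nor any descendant is in the conditioning set).
  P4: blocked at collider W6 (neither it nor any descendant is in the conditioning set).
The empty set is therefore the unique smallest valid set.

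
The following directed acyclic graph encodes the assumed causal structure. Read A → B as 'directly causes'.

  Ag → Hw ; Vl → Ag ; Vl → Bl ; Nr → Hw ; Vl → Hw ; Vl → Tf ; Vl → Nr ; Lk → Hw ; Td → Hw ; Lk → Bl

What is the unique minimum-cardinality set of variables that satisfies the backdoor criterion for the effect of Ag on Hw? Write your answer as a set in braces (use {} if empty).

{Vl}

Variables eligible for adjustment (non-descendants of Ag, excluding Ag and Hw): {Bl, Lk, Nr, Td, Tf, Vl}.
Backdoor paths from Ag to Hw:
  P1: Ag <- Vl -> Nr -> Hw
  P2: Ag <- Vl -> Bl <- Lk -> Hw
  P3: Ag <- Vl -> Hw
The empty set is not sufficient: P1 (Ag <- Vl -> Nr -> Hw) has no collider blocking it and no conditioned non-collider, so it is open.
Try {Vl}:
  P1: blocked at fork node Vl ∈ conditioning set.
  P2: blocked at fork node Vl ∈ conditioning set.
  P3: blocked at fork node Vl ∈ conditioning set.
{Vl} contains no descendant of Ag and blocks every backdoor path.
No other singleton works — e.g. {Tf} leaves P1 open — so {Vl} is the unique smallest valid adjustment set.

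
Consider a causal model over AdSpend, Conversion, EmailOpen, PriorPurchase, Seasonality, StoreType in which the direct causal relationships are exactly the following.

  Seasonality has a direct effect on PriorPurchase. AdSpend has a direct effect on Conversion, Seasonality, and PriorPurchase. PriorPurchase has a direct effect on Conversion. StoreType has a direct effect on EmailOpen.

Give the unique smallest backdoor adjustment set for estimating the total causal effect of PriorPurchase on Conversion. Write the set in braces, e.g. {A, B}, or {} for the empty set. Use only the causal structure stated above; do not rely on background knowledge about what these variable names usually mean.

Variables eligible for adjustment (non-descendants of PriorPurchase, excluding PriorPurchase and Conversion): {AdSpend, EmailOpen, Seasonality, StoreType}.
Backdoor paths from PriorPurchase to Conversion:
  P1: PriorPurchase <- AdSpend -> Conversion
  P2: PriorPurchase <- Seasonality <- AdSpend -> Conversion
The empty set is not sufficient: P1 (PriorPurchase <- AdSpend -> Conversion) has no collider blocking it and no conditioned non-collider, so it is open.
Try {AdSpend}:
  P1: blocked at fork node AdSpend ∈ conditioning set.
  P2: blocked at fork node AdSpend ∈ conditioning set.
{AdSpend} contains no descendant of PriorPurchase and blocks every backdoor path.
No other singleton works — e.g. {Seasonality} leaves P1 open — so {AdSpend} is the unique smallest valid adjustment set.

{AdSpend}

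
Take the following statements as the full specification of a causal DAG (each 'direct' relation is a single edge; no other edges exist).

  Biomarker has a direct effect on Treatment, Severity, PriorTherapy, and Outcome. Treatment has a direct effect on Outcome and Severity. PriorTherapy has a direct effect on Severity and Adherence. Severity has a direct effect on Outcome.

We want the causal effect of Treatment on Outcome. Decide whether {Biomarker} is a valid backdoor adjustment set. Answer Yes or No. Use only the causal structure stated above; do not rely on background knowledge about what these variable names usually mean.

Yes

Backdoor paths from Treatment to Outcome (paths whose first edge points into Treatment):
  P1: Treatment <- Biomarker -> PriorTherapy -> Severity -> Outcome
  P2: Treatment <- Biomarker -> Severity -> Outcome
  P3: Treatment <- Biomarker -> Outcome
Condition 1 (no descendant of Treatment in the set): holds — descendants of Treatment are {Outcome, Severity}; none are in {Biomarker}.
Condition 2 (every backdoor path blocked by {Biomarker}):
  P1: blocked at fork node Biomarker ∈ conditioning set.
  P2: blocked at fork node Biomarker ∈ conditioning set.
  P3: blocked at fork node Biomarker ∈ conditioning set.
{Biomarker} satisfies the backdoor criterion.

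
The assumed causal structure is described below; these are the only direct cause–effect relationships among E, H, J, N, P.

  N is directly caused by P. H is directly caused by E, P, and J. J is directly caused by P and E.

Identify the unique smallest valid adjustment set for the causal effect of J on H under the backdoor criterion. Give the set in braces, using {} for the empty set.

Variables eligible for adjustment (non-descendants of J, excluding J and H): {E, N, P}.
Backdoor paths from J to H:
  P1: J <- P -> H
  P2: J <- E -> H
The empty set is not sufficient: P1 (J <- P -> H) has no collider blocking it and no conditioned non-collider, so it is open.
Try {E, P}:
  P1: blocked at fork node P ∈ conditioning set.
  P2: blocked at fork node E ∈ conditioning set.
{E, P} contains no descendant of J and blocks every backdoor path.
Every element of {E, P} is needed (dropping E leaves P2 open; dropping P leaves P1 open), so no proper subset is valid.
Among all size-2 subsets of the eligible variables, only {E, P} blocks every backdoor path, so it is the unique smallest valid adjustment set.

{E, P}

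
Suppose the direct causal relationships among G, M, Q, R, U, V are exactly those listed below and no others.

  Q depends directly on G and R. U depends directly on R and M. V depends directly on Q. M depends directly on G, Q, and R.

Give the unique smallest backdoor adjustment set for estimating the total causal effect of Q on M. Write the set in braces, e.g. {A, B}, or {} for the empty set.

{G, R}

Variables eligible for adjustment (non-descendants of Q, excluding Q and M): {G, R}.
Backdoor paths from Q to M:
  P1: Q <- G -> M
  P2: Q <- R -> M
  P3: Q <- R -> U <- M
The empty set is not sufficient: P1 (Q <- G -> M) has no collider blocking it and no conditioned non-collider, so it is open.
Try {G, R}:
  P1: blocked at fork node G ∈ conditioning set.
  P2: blocked at fork node R ∈ conditioning set.
  P3: blocked at fork node R ∈ conditioning set.
{G, R} contains no descendant of Q and blocks every backdoor path.
Every element of {G, R} is needed (dropping G leaves P1 open; dropping R leaves P2 open), so no proper subset is valid.
Among all size-2 subsets of the eligible variables, only {G, R} blocks every backdoor path, so it is the unique smallest valid adjustment set.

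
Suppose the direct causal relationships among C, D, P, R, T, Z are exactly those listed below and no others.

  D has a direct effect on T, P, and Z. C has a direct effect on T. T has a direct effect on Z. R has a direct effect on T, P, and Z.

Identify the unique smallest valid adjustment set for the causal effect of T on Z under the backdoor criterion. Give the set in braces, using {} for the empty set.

Variables eligible for adjustment (non-descendants of T, excluding T and Z): {C, D, P, R}.
Backdoor paths from T to Z:
  P1: T <- R -> Z
  P2: T <- R -> P <- D -> Z
  P3: T <- D -> Z
  P4: T <- D -> P <- R -> Z
The empty set is not sufficient: P1 (T <- R -> Z) has no collider blocking it and no conditioned non-collider, so it is open.
Try {D, R}:
  P1: blocked at fork node R ∈ conditioning set.
  P2: blocked at fork node R ∈ conditioning set.
  P3: blocked at fork node D ∈ conditioning set.
  P4: blocked at fork node D ∈ conditioning set.
{D, R} contains no descendant of T and blocks every backdoor path.
Every element of {D, R} is needed (dropping D leaves P3 open; dropping R leaves P1 open), so no proper subset is valid.
Among all size-2 subsets of the eligible variables, only {D, R} blocks every backdoor path, so it is the unique smallest valid adjustment set.

{D, R}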